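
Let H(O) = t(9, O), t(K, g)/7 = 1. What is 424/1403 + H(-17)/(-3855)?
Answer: 1624699/5408565 ≈ 0.30039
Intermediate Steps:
t(K, g) = 7 (t(K, g) = 7*1 = 7)
H(O) = 7
424/1403 + H(-17)/(-3855) = 424/1403 + 7/(-3855) = 424*(1/1403) + 7*(-1/3855) = 424/1403 - 7/3855 = 1624699/5408565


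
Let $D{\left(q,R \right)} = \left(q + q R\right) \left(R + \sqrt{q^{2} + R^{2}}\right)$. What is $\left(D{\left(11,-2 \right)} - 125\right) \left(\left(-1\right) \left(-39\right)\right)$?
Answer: $-4017 - 2145 \sqrt{5} \approx -8813.4$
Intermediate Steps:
$D{\left(q,R \right)} = \left(R + \sqrt{R^{2} + q^{2}}\right) \left(q + R q\right)$ ($D{\left(q,R \right)} = \left(q + R q\right) \left(R + \sqrt{R^{2} + q^{2}}\right) = \left(R + \sqrt{R^{2} + q^{2}}\right) \left(q + R q\right)$)
$\left(D{\left(11,-2 \right)} - 125\right) \left(\left(-1\right) \left(-39\right)\right) = \left(11 \left(-2 + \left(-2\right)^{2} + \sqrt{\left(-2\right)^{2} + 11^{2}} - 2 \sqrt{\left(-2\right)^{2} + 11^{2}}\right) - 125\right) \left(\left(-1\right) \left(-39\right)\right) = \left(11 \left(-2 + 4 + \sqrt{4 + 121} - 2 \sqrt{4 + 121}\right) - 125\right) 39 = \left(11 \left(-2 + 4 + \sqrt{125} - 2 \sqrt{125}\right) - 125\right) 39 = \left(11 \left(-2 + 4 + 5 \sqrt{5} - 2 \cdot 5 \sqrt{5}\right) - 125\right) 39 = \left(11 \left(-2 + 4 + 5 \sqrt{5} - 10 \sqrt{5}\right) - 125\right) 39 = \left(11 \left(2 - 5 \sqrt{5}\right) - 125\right) 39 = \left(\left(22 - 55 \sqrt{5}\right) - 125\right) 39 = \left(-103 - 55 \sqrt{5}\right) 39 = -4017 - 2145 \sqrt{5}$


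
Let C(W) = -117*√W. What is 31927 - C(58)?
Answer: 31927 + 117*√58 ≈ 32818.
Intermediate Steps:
31927 - C(58) = 31927 - (-117)*√58 = 31927 + 117*√58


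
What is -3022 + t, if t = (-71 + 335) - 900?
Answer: -3658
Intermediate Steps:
t = -636 (t = 264 - 900 = -636)
-3022 + t = -3022 - 636 = -3658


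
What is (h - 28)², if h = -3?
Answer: 961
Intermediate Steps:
(h - 28)² = (-3 - 28)² = (-31)² = 961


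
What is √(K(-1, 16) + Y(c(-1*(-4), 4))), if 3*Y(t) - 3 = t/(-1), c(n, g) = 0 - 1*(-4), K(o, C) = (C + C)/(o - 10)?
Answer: I*√3531/33 ≈ 1.8007*I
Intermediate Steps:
K(o, C) = 2*C/(-10 + o) (K(o, C) = (2*C)/(-10 + o) = 2*C/(-10 + o))
c(n, g) = 4 (c(n, g) = 0 + 4 = 4)
Y(t) = 1 - t/3 (Y(t) = 1 + (t/(-1))/3 = 1 + (t*(-1))/3 = 1 + (-t)/3 = 1 - t/3)
√(K(-1, 16) + Y(c(-1*(-4), 4))) = √(2*16/(-10 - 1) + (1 - ⅓*4)) = √(2*16/(-11) + (1 - 4/3)) = √(2*16*(-1/11) - ⅓) = √(-32/11 - ⅓) = √(-107/33) = I*√3531/33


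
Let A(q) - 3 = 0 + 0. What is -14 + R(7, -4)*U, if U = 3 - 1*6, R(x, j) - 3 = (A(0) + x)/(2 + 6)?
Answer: -107/4 ≈ -26.750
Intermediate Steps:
A(q) = 3 (A(q) = 3 + (0 + 0) = 3 + 0 = 3)
R(x, j) = 27/8 + x/8 (R(x, j) = 3 + (3 + x)/(2 + 6) = 3 + (3 + x)/8 = 3 + (3 + x)*(⅛) = 3 + (3/8 + x/8) = 27/8 + x/8)
U = -3 (U = 3 - 6 = -3)
-14 + R(7, -4)*U = -14 + (27/8 + (⅛)*7)*(-3) = -14 + (27/8 + 7/8)*(-3) = -14 + (17/4)*(-3) = -14 - 51/4 = -107/4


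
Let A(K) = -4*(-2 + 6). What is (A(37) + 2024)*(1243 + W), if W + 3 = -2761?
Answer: -3054168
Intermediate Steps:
W = -2764 (W = -3 - 2761 = -2764)
A(K) = -16 (A(K) = -4*4 = -16)
(A(37) + 2024)*(1243 + W) = (-16 + 2024)*(1243 - 2764) = 2008*(-1521) = -3054168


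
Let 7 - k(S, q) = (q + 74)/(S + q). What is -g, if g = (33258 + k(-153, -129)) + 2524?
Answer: -10092443/282 ≈ -35789.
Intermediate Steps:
k(S, q) = 7 - (74 + q)/(S + q) (k(S, q) = 7 - (q + 74)/(S + q) = 7 - (74 + q)/(S + q))
g = 10092443/282 (g = (33258 + (-74 + 6*(-129) + 7*(-153))/(-153 - 129)) + 2524 = (33258 + (-74 - 774 - 1071)/(-282)) + 2524 = (33258 - 1/282*(-1919)) + 2524 = (33258 + 1919/282) + 2524 = 9380675/282 + 2524 = 10092443/282 ≈ 35789.)
-g = -1*10092443/282 = -10092443/282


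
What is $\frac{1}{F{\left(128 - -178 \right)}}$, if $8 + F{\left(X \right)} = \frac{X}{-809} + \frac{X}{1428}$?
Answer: $- \frac{11326}{92465} \approx -0.12249$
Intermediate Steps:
$F{\left(X \right)} = -8 - \frac{619 X}{1155252}$ ($F{\left(X \right)} = -8 + \left(\frac{X}{-809} + \frac{X}{1428}\right) = -8 + \left(X \left(- \frac{1}{809}\right) + X \frac{1}{1428}\right) = -8 + \left(- \frac{X}{809} + \frac{X}{1428}\right) = -8 - \frac{619 X}{1155252}$)
$\frac{1}{F{\left(128 - -178 \right)}} = \frac{1}{-8 - \frac{619 \left(128 - -178\right)}{1155252}} = \frac{1}{-8 - \frac{619 \left(128 + 178\right)}{1155252}} = \frac{1}{-8 - \frac{1857}{11326}} = \frac{1}{- \frac{92465}{11326}} = - \frac{11326}{92465}$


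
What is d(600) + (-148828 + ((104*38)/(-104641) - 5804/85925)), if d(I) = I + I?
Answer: -1327365324423864/8991277925 ≈ -1.4763e+5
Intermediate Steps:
d(I) = 2*I
d(600) + (-148828 + ((104*38)/(-104641) - 5804/85925)) = 2*600 + (-148828 + ((104*38)/(-104641) - 5804/85925)) = 1200 + (-148828 + (3952*(-1/104641) - 5804*1/85925)) = 1200 + (-148828 + (-3952/104641 - 5804/85925)) = 1200 + (-148828 - 946911964/8991277925) = 1200 - 1338154857933864/8991277925 = -1327365324423864/8991277925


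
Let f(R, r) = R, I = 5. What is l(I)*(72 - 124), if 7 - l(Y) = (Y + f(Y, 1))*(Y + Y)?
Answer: 4836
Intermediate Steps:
l(Y) = 7 - 4*Y² (l(Y) = 7 - (Y + Y)*(Y + Y) = 7 - 2*Y*2*Y = 7 - 4*Y²)
l(I)*(72 - 124) = (7 - 4*5²)*(72 - 124) = (7 - 4*25)*(-52) = (7 - 100)*(-52) = -93*(-52) = 4836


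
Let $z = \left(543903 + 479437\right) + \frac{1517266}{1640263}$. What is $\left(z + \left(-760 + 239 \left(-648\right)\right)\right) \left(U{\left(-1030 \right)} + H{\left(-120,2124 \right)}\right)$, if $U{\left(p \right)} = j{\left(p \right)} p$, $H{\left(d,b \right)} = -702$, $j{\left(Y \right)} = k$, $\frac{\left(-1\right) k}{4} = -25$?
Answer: $- \frac{147596033113227940}{1640263} \approx -8.9983 \cdot 10^{10}$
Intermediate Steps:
$k = 100$ ($k = \left(-4\right) \left(-25\right) = 100$)
$j{\left(Y \right)} = 100$
$U{\left(p \right)} = 100 p$
$z = \frac{1678548255686}{1640263}$ ($z = 1023340 + 1517266 \cdot \frac{1}{1640263} = 1023340 + \frac{1517266}{1640263} = \frac{1678548255686}{1640263} \approx 1.0233 \cdot 10^{6}$)
$\left(z + \left(-760 + 239 \left(-648\right)\right)\right) \left(U{\left(-1030 \right)} + H{\left(-120,2124 \right)}\right) = \left(\frac{1678548255686}{1640263} + \left(-760 + 239 \left(-648\right)\right)\right) \left(100 \left(-1030\right) - 702\right) = \left(\frac{1678548255686}{1640263} - 155632\right) \left(-103000 - 702\right) = \left(\frac{1678548255686}{1640263} - 155632\right) \left(-103702\right) = \frac{1423270844470}{1640263} \left(-103702\right) = - \frac{147596033113227940}{1640263}$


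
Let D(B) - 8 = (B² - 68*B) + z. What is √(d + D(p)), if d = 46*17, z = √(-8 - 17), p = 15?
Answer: √(-5 + 5*I) ≈ 1.0176 + 2.4567*I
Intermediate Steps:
z = 5*I (z = √(-25) = 5*I ≈ 5.0*I)
D(B) = 8 + B² - 68*B + 5*I (D(B) = 8 + ((B² - 68*B) + 5*I) = 8 + (B² - 68*B + 5*I) = 8 + B² - 68*B + 5*I)
d = 782
√(d + D(p)) = √(782 + (8 + 15² - 68*15 + 5*I)) = √(782 + (8 + 225 - 1020 + 5*I)) = √(782 + (-787 + 5*I)) = √(-5 + 5*I)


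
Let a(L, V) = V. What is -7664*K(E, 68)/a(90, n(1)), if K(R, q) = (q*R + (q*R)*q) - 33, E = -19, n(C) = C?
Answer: 683483184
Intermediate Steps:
K(R, q) = -33 + R*q + R*q² (K(R, q) = (R*q + (R*q)*q) - 33 = (R*q + R*q²) - 33 = -33 + R*q + R*q²)
-7664*K(E, 68)/a(90, n(1)) = -7664/(1/(-33 - 19*68 - 19*68²)) = -7664/(1/(-33 - 1292 - 19*4624)) = -7664/(1/(-33 - 1292 - 87856)) = -7664/(1/(-89181)) = -7664/(1*(-1/89181)) = -7664/(-1/89181) = -7664*(-89181) = 683483184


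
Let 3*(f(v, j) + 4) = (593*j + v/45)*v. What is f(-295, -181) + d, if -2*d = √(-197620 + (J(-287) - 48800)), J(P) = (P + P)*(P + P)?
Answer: 284986412/27 - 2*√5191 ≈ 1.0555e+7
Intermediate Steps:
J(P) = 4*P² (J(P) = (2*P)*(2*P) = 4*P²)
d = -2*√5191 (d = -√(-197620 + (4*(-287)² - 48800))/2 = -√(-197620 + (4*82369 - 48800))/2 = -√(-197620 + (329476 - 48800))/2 = -√(-197620 + 280676)/2 = -2*√5191 ≈ -144.10)
f(v, j) = -4 + v*(593*j + v/45)/3 (f(v, j) = -4 + ((593*j + v/45)*v)/3 = -4 + (v*(593*j + v/45))/3 = -4 + v*(593*j + v/45)/3)
f(-295, -181) + d = (-4 + (1/135)*(-295)² + (593/3)*(-181)*(-295)) - 2*√5191 = (-4 + (1/135)*87025 + 31663235/3) - 2*√5191 = (-4 + 17405/27 + 31663235/3) - 2*√5191 = 284986412/27 - 2*√5191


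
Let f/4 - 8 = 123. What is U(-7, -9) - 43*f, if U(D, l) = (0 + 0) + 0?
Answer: -22532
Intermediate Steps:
f = 524 (f = 32 + 4*123 = 32 + 492 = 524)
U(D, l) = 0 (U(D, l) = 0 + 0 = 0)
U(-7, -9) - 43*f = 0 - 43*524 = 0 - 22532 = -22532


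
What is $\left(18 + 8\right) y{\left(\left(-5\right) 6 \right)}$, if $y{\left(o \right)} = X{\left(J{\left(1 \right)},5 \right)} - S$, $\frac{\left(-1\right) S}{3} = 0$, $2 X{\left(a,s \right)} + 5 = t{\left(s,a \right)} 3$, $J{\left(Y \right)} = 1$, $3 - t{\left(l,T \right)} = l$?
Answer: $-143$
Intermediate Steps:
$t{\left(l,T \right)} = 3 - l$
$X{\left(a,s \right)} = 2 - \frac{3 s}{2}$ ($X{\left(a,s \right)} = - \frac{5}{2} + \frac{\left(3 - s\right) 3}{2} = - \frac{5}{2} + \frac{9 - 3 s}{2} = - \frac{5}{2} - \left(- \frac{9}{2} + \frac{3 s}{2}\right) = 2 - \frac{3 s}{2}$)
$S = 0$ ($S = \left(-3\right) 0 = 0$)
$y{\left(o \right)} = - \frac{11}{2}$ ($y{\left(o \right)} = \left(2 - \frac{15}{2}\right) - 0 = \left(2 - \frac{15}{2}\right) + 0 = - \frac{11}{2} + 0 = - \frac{11}{2}$)
$\left(18 + 8\right) y{\left(\left(-5\right) 6 \right)} = \left(18 + 8\right) \left(- \frac{11}{2}\right) = 26 \left(- \frac{11}{2}\right) = -143$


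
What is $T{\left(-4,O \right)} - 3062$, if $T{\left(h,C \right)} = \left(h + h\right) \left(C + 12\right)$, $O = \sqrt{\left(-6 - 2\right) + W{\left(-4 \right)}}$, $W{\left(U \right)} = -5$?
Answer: $-3158 - 8 i \sqrt{13} \approx -3158.0 - 28.844 i$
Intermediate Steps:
$O = i \sqrt{13}$ ($O = \sqrt{\left(-6 - 2\right) - 5} = \sqrt{-8 - 5} = \sqrt{-13} = i \sqrt{13} \approx 3.6056 i$)
$T{\left(h,C \right)} = 2 h \left(12 + C\right)$
$T{\left(-4,O \right)} - 3062 = 2 \left(-4\right) \left(12 + i \sqrt{13}\right) - 3062 = \left(-96 - 8 i \sqrt{13}\right) - 3062 = -3158 - 8 i \sqrt{13}$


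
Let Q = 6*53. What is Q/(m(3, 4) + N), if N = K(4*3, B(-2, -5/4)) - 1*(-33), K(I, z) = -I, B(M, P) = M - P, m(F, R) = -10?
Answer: 318/11 ≈ 28.909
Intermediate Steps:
Q = 318
N = 21 (N = -4*3 - 1*(-33) = -1*12 + 33 = -12 + 33 = 21)
Q/(m(3, 4) + N) = 318/(-10 + 21) = 318/11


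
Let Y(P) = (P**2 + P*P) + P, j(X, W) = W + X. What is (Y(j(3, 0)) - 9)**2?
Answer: 144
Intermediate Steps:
Y(P) = P + 2*P**2 (Y(P) = (P**2 + P**2) + P = 2*P**2 + P = P + 2*P**2)
(Y(j(3, 0)) - 9)**2 = ((0 + 3)*(1 + 2*(0 + 3)) - 9)**2 = (3*(1 + 2*3) - 9)**2 = (3*(1 + 6) - 9)**2 = (3*7 - 9)**2 = (21 - 9)**2 = 12**2 = 144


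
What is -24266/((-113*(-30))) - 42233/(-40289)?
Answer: -417241502/68289855 ≈ -6.1099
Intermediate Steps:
-24266/((-113*(-30))) - 42233/(-40289) = -24266/3390 - 42233*(-1/40289) = -24266*1/3390 + 42233/40289 = -12133/1695 + 42233/40289 = -417241502/68289855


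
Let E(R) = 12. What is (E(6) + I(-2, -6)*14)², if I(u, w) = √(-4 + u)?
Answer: -1032 + 336*I*√6 ≈ -1032.0 + 823.03*I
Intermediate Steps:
(E(6) + I(-2, -6)*14)² = (12 + √(-4 - 2)*14)² = (12 + √(-6)*14)² = (12 + (I*√6)*14)² = (12 + 14*I*√6)²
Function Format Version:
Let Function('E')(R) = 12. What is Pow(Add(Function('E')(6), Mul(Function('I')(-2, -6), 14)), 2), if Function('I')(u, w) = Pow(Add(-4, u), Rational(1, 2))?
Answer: Add(-1032, Mul(336, I, Pow(6, Rational(1, 2)))) ≈ Add(-1032.0, Mul(823.03, I))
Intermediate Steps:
Pow(Add(Function('E')(6), Mul(Function('I')(-2, -6), 14)), 2) = Pow(Add(12, Mul(Pow(Add(-4, -2), Rational(1, 2)), 14)), 2) = Pow(Add(12, Mul(Pow(-6, Rational(1, 2)), 14)), 2) = Pow(Add(12, Mul(Mul(I, Pow(6, Rational(1, 2))), 14)), 2) = Pow(Add(12, Mul(14, I, Pow(6, Rational(1, 2)))), 2)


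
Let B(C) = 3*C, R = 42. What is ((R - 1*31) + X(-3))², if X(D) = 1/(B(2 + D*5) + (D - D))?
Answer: 183184/1521 ≈ 120.44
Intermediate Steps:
X(D) = 1/(6 + 15*D) (X(D) = 1/(3*(2 + D*5) + (D - D)) = 1/(3*(2 + 5*D) + 0) = 1/((6 + 15*D) + 0) = 1/(6 + 15*D))
((R - 1*31) + X(-3))² = ((42 - 1*31) + 1/(3*(2 + 5*(-3))))² = ((42 - 31) + 1/(3*(2 - 15)))² = (11 + (⅓)/(-13))² = (11 + (⅓)*(-1/13))² = (11 - 1/39)² = (428/39)² = 183184/1521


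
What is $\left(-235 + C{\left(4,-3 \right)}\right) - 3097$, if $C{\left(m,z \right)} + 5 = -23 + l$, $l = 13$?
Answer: $-3347$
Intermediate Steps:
$C{\left(m,z \right)} = -15$ ($C{\left(m,z \right)} = -5 + \left(-23 + 13\right) = -5 - 10 = -15$)
$\left(-235 + C{\left(4,-3 \right)}\right) - 3097 = \left(-235 - 15\right) - 3097 = -250 - 3097 = -3347$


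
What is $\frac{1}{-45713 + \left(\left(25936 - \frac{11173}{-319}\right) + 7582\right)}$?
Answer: $- \frac{319}{3879032} \approx -8.2237 \cdot 10^{-5}$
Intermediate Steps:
$\frac{1}{-45713 + \left(\left(25936 - \frac{11173}{-319}\right) + 7582\right)} = \frac{1}{-45713 + \left(\left(25936 - - \frac{11173}{319}\right) + 7582\right)} = \frac{1}{-45713 + \left(\left(25936 + \frac{11173}{319}\right) + 7582\right)} = \frac{1}{-45713 + \left(\frac{8284757}{319} + 7582\right)} = \frac{1}{-45713 + \frac{10703415}{319}} = \frac{1}{- \frac{3879032}{319}} = - \frac{319}{3879032}$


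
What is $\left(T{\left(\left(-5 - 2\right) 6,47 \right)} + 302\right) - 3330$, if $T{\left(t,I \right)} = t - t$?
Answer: $-3028$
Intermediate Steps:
$T{\left(t,I \right)} = 0$
$\left(T{\left(\left(-5 - 2\right) 6,47 \right)} + 302\right) - 3330 = \left(0 + 302\right) - 3330 = 302 - 3330 = -3028$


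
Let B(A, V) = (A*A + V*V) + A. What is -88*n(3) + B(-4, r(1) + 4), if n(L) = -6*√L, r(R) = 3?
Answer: 61 + 528*√3 ≈ 975.52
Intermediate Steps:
B(A, V) = A + A² + V² (B(A, V) = (A² + V²) + A = A + A² + V²)
-88*n(3) + B(-4, r(1) + 4) = -(-528)*√3 + (-4 + (-4)² + (3 + 4)²) = 528*√3 + (-4 + 16 + 7²) = 528*√3 + (-4 + 16 + 49) = 528*√3 + 61 = 61 + 528*√3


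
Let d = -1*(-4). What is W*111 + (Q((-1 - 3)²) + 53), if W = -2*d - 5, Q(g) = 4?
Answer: -1386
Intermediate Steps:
d = 4
W = -13 (W = -2*4 - 5 = -8 - 5 = -13)
W*111 + (Q((-1 - 3)²) + 53) = -13*111 + (4 + 53) = -1443 + 57 = -1386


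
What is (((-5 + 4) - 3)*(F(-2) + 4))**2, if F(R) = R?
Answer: 64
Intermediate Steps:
(((-5 + 4) - 3)*(F(-2) + 4))**2 = (((-5 + 4) - 3)*(-2 + 4))**2 = ((-1 - 3)*2)**2 = (-4*2)**2 = (-8)**2 = 64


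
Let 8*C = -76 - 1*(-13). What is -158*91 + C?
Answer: -115087/8 ≈ -14386.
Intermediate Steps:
C = -63/8 (C = (-76 - 1*(-13))/8 = (-76 + 13)/8 = (⅛)*(-63) = -63/8 ≈ -7.8750)
-158*91 + C = -158*91 - 63/8 = -14378 - 63/8 = -115087/8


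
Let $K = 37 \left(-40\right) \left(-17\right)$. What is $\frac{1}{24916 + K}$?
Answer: $\frac{1}{50076} \approx 1.997 \cdot 10^{-5}$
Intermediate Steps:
$K = 25160$ ($K = \left(-1480\right) \left(-17\right) = 25160$)
$\frac{1}{24916 + K} = \frac{1}{24916 + 25160} = \frac{1}{50076}$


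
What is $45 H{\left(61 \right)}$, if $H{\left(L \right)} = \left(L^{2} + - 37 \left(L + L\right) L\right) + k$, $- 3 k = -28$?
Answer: $-12223065$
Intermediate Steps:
$k = \frac{28}{3}$ ($k = \left(- \frac{1}{3}\right) \left(-28\right) = \frac{28}{3} \approx 9.3333$)
$H{\left(L \right)} = \frac{28}{3} - 73 L^{2}$ ($H{\left(L \right)} = \left(L^{2} + - 37 \left(L + L\right) L\right) + \frac{28}{3} = \left(L^{2} + - 37 \cdot 2 L L\right) + \frac{28}{3} = \left(L^{2} + - 74 L L\right) + \frac{28}{3} = \left(L^{2} - 74 L^{2}\right) + \frac{28}{3} = - 73 L^{2} + \frac{28}{3} = \frac{28}{3} - 73 L^{2}$)
$45 H{\left(61 \right)} = 45 \left(\frac{28}{3} - 73 \cdot 61^{2}\right) = 45 \left(\frac{28}{3} - 271633\right) = 45 \left(- \frac{814871}{3}\right) = -12223065$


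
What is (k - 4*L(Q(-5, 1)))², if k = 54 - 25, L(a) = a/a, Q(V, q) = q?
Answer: 625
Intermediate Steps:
L(a) = 1
k = 29
(k - 4*L(Q(-5, 1)))² = (29 - 4*1)² = (29 - 4)² = 25² = 625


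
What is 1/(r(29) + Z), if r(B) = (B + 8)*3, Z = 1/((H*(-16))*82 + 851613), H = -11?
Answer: 866045/96130996 ≈ 0.0090090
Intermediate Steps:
Z = 1/866045 (Z = 1/(-11*(-16)*82 + 851613) = 1/(176*82 + 851613) = 1/(14432 + 851613) = 1/866045 ≈ 1.1547e-6)
r(B) = 24 + 3*B (r(B) = (8 + B)*3 = 24 + 3*B)
1/(r(29) + Z) = 1/((24 + 3*29) + 1/866045) = 1/((24 + 87) + 1/866045) = 1/(111 + 1/866045) = 1/(96130996/866045) = 866045/96130996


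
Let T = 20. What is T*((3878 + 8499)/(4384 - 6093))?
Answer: -247540/1709 ≈ -144.84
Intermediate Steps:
T*((3878 + 8499)/(4384 - 6093)) = 20*((3878 + 8499)/(4384 - 6093)) = 20*(12377/(-1709)) = 20*(12377*(-1/1709)) = 20*(-12377/1709) = -247540/1709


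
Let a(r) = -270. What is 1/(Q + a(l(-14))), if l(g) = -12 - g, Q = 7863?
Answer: 1/7593 ≈ 0.00013170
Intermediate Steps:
1/(Q + a(l(-14))) = 1/(7863 - 270) = 1/7593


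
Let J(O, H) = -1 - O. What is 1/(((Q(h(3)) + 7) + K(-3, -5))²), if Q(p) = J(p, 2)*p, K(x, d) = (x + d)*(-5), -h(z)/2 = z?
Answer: 1/289 ≈ 0.0034602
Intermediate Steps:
h(z) = -2*z
K(x, d) = -5*d - 5*x (K(x, d) = (d + x)*(-5) = -5*d - 5*x)
Q(p) = p*(-1 - p) (Q(p) = (-1 - p)*p = p*(-1 - p))
1/(((Q(h(3)) + 7) + K(-3, -5))²) = 1/(((-(-2*3)*(1 - 2*3) + 7) + (-5*(-5) - 5*(-3)))²) = 1/(((-1*(-6)*(1 - 6) + 7) + (25 + 15))²) = 1/(((-1*(-6)*(-5) + 7) + 40)²) = 1/(((-30 + 7) + 40)²) = 1/((-23 + 40)²) = 1/(17²) = 1/289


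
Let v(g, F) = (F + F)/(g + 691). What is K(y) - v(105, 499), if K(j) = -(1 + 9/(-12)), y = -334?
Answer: -1197/796 ≈ -1.5038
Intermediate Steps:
v(g, F) = 2*F/(691 + g) (v(g, F) = (2*F)/(691 + g) = 2*F/(691 + g))
K(j) = -¼ (K(j) = -(1 + 9*(-1/12)) = -(1 - ¾) = -1*¼ = -¼)
K(y) - v(105, 499) = -¼ - 2*499/(691 + 105) = -¼ - 2*499/796 = -¼ - 1*499/398 = -¼ - 499/398 = -1197/796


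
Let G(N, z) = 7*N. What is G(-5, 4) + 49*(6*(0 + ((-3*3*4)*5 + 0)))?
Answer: -52955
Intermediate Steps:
G(-5, 4) + 49*(6*(0 + ((-3*3*4)*5 + 0))) = 7*(-5) + 49*(6*(0 + ((-3*3*4)*5 + 0))) = -35 + 49*(6*(0 + (-9*4*5 + 0))) = -35 + 49*(6*(0 + (-36*5 + 0))) = -35 + 49*(6*(0 + (-180 + 0))) = -35 + 49*(6*(0 - 180)) = -35 + 49*(6*(-180)) = -35 + 49*(-1080) = -35 - 52920 = -52955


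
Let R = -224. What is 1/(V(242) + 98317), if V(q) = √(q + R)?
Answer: 98317/9666232471 - 3*√2/9666232471 ≈ 1.0171e-5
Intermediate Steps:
V(q) = √(-224 + q) (V(q) = √(q - 224) = √(-224 + q))
1/(V(242) + 98317) = 1/(√(-224 + 242) + 98317) = 1/(√18 + 98317) = 1/(3*√2 + 98317) = 1/(98317 + 3*√2)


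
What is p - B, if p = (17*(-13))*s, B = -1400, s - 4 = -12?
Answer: 3168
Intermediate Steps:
s = -8 (s = 4 - 12 = -8)
p = 1768 (p = (17*(-13))*(-8) = -221*(-8) = 1768)
p - B = 1768 - 1*(-1400) = 1768 + 1400 = 3168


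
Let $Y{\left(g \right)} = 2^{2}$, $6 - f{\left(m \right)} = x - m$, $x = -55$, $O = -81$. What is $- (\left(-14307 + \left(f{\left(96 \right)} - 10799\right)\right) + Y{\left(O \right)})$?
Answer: $24945$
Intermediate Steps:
$f{\left(m \right)} = 61 + m$ ($f{\left(m \right)} = 6 - \left(-55 - m\right) = 6 + \left(55 + m\right) = 61 + m$)
$Y{\left(g \right)} = 4$
$- (\left(-14307 + \left(f{\left(96 \right)} - 10799\right)\right) + Y{\left(O \right)}) = - (\left(-14307 + \left(\left(61 + 96\right) - 10799\right)\right) + 4) = - (\left(-14307 + \left(157 - 10799\right)\right) + 4) = - (\left(-14307 - 10642\right) + 4) = - (-24949 + 4) = \left(-1\right) \left(-24945\right) = 24945$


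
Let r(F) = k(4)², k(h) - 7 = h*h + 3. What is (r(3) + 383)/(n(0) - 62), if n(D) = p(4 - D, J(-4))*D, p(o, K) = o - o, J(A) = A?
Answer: -1059/62 ≈ -17.081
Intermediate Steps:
p(o, K) = 0
k(h) = 10 + h² (k(h) = 7 + (h*h + 3) = 7 + (h² + 3) = 7 + (3 + h²) = 10 + h²)
r(F) = 676 (r(F) = (10 + 4²)² = (10 + 16)² = 26² = 676)
n(D) = 0 (n(D) = 0*D = 0)
(r(3) + 383)/(n(0) - 62) = (676 + 383)/(0 - 62) = 1059/(-62) = 1059*(-1/62) = -1059/62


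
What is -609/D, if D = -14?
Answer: 87/2 ≈ 43.500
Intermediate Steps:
-609/D = -609/(-14) = -609*(-1/14) = 87/2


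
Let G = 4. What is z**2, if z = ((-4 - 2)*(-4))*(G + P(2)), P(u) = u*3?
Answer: 57600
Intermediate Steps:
P(u) = 3*u
z = 240 (z = ((-4 - 2)*(-4))*(4 + 3*2) = (-6*(-4))*(4 + 6) = 24*10 = 240)
z**2 = 240**2 = 57600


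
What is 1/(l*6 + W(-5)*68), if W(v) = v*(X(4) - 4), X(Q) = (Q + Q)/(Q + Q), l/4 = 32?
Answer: 1/1788 ≈ 0.00055928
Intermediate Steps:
l = 128 (l = 4*32 = 128)
X(Q) = 1 (X(Q) = (2*Q)/((2*Q)) = (2*Q)*(1/(2*Q)) = 1)
W(v) = -3*v (W(v) = v*(1 - 4) = v*(-3) = -3*v)
1/(l*6 + W(-5)*68) = 1/(128*6 - 3*(-5)*68) = 1/(768 + 15*68) = 1/(768 + 1020) = 1/1788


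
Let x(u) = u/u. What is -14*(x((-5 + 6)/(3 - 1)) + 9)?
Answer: -140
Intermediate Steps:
x(u) = 1
-14*(x((-5 + 6)/(3 - 1)) + 9) = -14*(1 + 9) = -14*10 = -140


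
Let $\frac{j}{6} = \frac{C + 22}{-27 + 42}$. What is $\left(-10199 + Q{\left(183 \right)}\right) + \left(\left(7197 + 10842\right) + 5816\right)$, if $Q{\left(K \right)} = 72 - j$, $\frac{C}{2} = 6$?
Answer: $\frac{68572}{5} \approx 13714.0$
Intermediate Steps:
$C = 12$ ($C = 2 \cdot 6 = 12$)
$j = \frac{68}{5}$ ($j = 6 \frac{12 + 22}{-27 + 42} = 6 \cdot \frac{34}{15} = \frac{68}{5} \approx 13.6$)
$Q{\left(K \right)} = \frac{292}{5}$ ($Q{\left(K \right)} = 72 - \frac{68}{5} = \frac{292}{5}$)
$\left(-10199 + Q{\left(183 \right)}\right) + \left(\left(7197 + 10842\right) + 5816\right) = \left(-10199 + \frac{292}{5}\right) + \left(\left(7197 + 10842\right) + 5816\right) = - \frac{50703}{5} + \left(18039 + 5816\right) = - \frac{50703}{5} + 23855 = \frac{68572}{5}$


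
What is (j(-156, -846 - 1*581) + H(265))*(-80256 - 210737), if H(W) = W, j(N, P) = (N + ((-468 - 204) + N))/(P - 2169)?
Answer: -69396301633/899 ≈ -7.7193e+7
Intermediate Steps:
j(N, P) = (-672 + 2*N)/(-2169 + P) (j(N, P) = (N + (-672 + N))/(-2169 + P) = (-672 + 2*N)/(-2169 + P))
(j(-156, -846 - 1*581) + H(265))*(-80256 - 210737) = (2*(-336 - 156)/(-2169 + (-846 - 1*581)) + 265)*(-80256 - 210737) = (2*(-492)/(-2169 + (-846 - 581)) + 265)*(-290993) = (2*(-492)/(-2169 - 1427) + 265)*(-290993) = (2*(-492)/(-3596) + 265)*(-290993) = (2*(-1/3596)*(-492) + 265)*(-290993) = (246/899 + 265)*(-290993) = (238481/899)*(-290993) = -69396301633/899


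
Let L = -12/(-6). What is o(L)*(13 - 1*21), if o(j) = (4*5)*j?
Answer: -320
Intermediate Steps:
L = 2 (L = -12*(-⅙) = 2)
o(j) = 20*j
o(L)*(13 - 1*21) = (20*2)*(13 - 1*21) = 40*(13 - 21) = 40*(-8) = -320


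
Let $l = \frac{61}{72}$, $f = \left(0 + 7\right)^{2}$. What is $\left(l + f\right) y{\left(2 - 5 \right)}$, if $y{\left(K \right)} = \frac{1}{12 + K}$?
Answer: $\frac{3589}{648} \approx 5.5386$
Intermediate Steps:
$f = 49$ ($f = 7^{2} = 49$)
$l = \frac{61}{72}$ ($l = 61 \cdot \frac{1}{72} = \frac{61}{72} \approx 0.84722$)
$\left(l + f\right) y{\left(2 - 5 \right)} = \frac{\frac{61}{72} + 49}{12 + \left(2 - 5\right)} = \frac{3589}{72 \left(12 + \left(2 - 5\right)\right)} = \frac{3589}{72 \left(12 - 3\right)} = \frac{3589}{72 \cdot 9} = \frac{3589}{72} \cdot \frac{1}{9} = \frac{3589}{648}$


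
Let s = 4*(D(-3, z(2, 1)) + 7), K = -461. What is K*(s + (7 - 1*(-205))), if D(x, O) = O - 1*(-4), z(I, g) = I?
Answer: -121704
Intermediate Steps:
D(x, O) = 4 + O (D(x, O) = O + 4 = 4 + O)
s = 52 (s = 4*((4 + 2) + 7) = 4*(6 + 7) = 4*13 = 52)
K*(s + (7 - 1*(-205))) = -461*(52 + (7 - 1*(-205))) = -461*(52 + (7 + 205)) = -461*(52 + 212) = -461*264 = -121704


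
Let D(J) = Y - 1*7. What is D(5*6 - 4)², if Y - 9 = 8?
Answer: 100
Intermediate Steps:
Y = 17 (Y = 9 + 8 = 17)
D(J) = 10 (D(J) = 17 - 1*7 = 17 - 7 = 10)
D(5*6 - 4)² = 10² = 100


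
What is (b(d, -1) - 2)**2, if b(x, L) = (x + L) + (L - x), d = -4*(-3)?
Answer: 16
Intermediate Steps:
d = 12
b(x, L) = 2*L (b(x, L) = (L + x) + (L - x) = 2*L)
(b(d, -1) - 2)**2 = (2*(-1) - 2)**2 = (-2 - 2)**2 = (-4)**2 = 16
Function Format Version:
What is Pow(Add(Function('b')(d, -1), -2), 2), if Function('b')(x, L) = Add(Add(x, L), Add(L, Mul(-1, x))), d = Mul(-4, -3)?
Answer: 16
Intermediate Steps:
d = 12
Function('b')(x, L) = Mul(2, L) (Function('b')(x, L) = Add(Add(L, x), Add(L, Mul(-1, x))) = Mul(2, L))
Pow(Add(Function('b')(d, -1), -2), 2) = Pow(Add(Mul(2, -1), -2), 2) = Pow(Add(-2, -2), 2) = Pow(-4, 2) = 16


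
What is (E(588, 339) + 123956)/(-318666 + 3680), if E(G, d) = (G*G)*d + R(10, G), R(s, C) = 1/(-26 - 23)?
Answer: -5749227427/15434314 ≈ -372.50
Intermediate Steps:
R(s, C) = -1/49 (R(s, C) = 1/(-49) = -1/49)
E(G, d) = -1/49 + d*G**2 (E(G, d) = (G*G)*d - 1/49 = G**2*d - 1/49 = d*G**2 - 1/49 = -1/49 + d*G**2)
(E(588, 339) + 123956)/(-318666 + 3680) = ((-1/49 + 339*588**2) + 123956)/(-318666 + 3680) = ((-1/49 + 339*345744) + 123956)/(-314986) = ((-1/49 + 117207216) + 123956)*(-1/314986) = (5743153583/49 + 123956)*(-1/314986) = (5749227427/49)*(-1/314986) = -5749227427/15434314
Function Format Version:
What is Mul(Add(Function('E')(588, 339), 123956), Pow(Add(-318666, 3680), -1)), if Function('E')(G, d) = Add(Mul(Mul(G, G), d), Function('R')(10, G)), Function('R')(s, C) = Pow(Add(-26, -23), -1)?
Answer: Rational(-5749227427, 15434314) ≈ -372.50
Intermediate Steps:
Function('R')(s, C) = Rational(-1, 49) (Function('R')(s, C) = Pow(-49, -1) = Rational(-1, 49))
Function('E')(G, d) = Add(Rational(-1, 49), Mul(d, Pow(G, 2))) (Function('E')(G, d) = Add(Mul(Mul(G, G), d), Rational(-1, 49)) = Add(Mul(Pow(G, 2), d), Rational(-1, 49)) = Add(Mul(d, Pow(G, 2)), Rational(-1, 49)) = Add(Rational(-1, 49), Mul(d, Pow(G, 2))))
Mul(Add(Function('E')(588, 339), 123956), Pow(Add(-318666, 3680), -1)) = Mul(Add(Add(Rational(-1, 49), Mul(339, Pow(588, 2))), 123956), Pow(Add(-318666, 3680), -1)) = Mul(Add(Add(Rational(-1, 49), Mul(339, 345744)), 123956), Pow(-314986, -1)) = Mul(Add(Add(Rational(-1, 49), 117207216), 123956), Rational(-1, 314986)) = Mul(Add(Rational(5743153583, 49), 123956), Rational(-1, 314986)) = Mul(Rational(5749227427, 49), Rational(-1, 314986)) = Rational(-5749227427, 15434314)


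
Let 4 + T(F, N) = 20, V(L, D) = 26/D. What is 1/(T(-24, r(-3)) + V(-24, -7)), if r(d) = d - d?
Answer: 7/86 ≈ 0.081395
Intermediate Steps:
r(d) = 0
T(F, N) = 16 (T(F, N) = -4 + 20 = 16)
1/(T(-24, r(-3)) + V(-24, -7)) = 1/(16 + 26/(-7)) = 1/(16 + 26*(-⅐)) = 1/(16 - 26/7) = 1/(86/7) = 7/86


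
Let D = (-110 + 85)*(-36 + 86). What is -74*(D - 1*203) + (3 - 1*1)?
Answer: 107524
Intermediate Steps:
D = -1250 (D = -25*50 = -1250)
-74*(D - 1*203) + (3 - 1*1) = -74*(-1250 - 1*203) + (3 - 1*1) = -74*(-1250 - 203) + (3 - 1) = -74*(-1453) + 2 = 107522 + 2 = 107524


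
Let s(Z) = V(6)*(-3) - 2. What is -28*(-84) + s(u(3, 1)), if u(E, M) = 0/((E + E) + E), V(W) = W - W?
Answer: 2350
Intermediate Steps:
V(W) = 0
u(E, M) = 0 (u(E, M) = 0/(2*E + E) = 0/((3*E)) = 0*(1/(3*E)) = 0)
s(Z) = -2 (s(Z) = 0*(-3) - 2 = 0 - 2 = -2)
-28*(-84) + s(u(3, 1)) = -28*(-84) - 2 = 2352 - 2 = 2350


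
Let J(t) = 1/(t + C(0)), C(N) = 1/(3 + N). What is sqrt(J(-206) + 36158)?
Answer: sqrt(13764951011)/617 ≈ 190.15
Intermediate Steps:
J(t) = 1/(1/3 + t) (J(t) = 1/(t + 1/(3 + 0)) = 1/(t + 1/3) = 1/(1/3 + t))
sqrt(J(-206) + 36158) = sqrt(3/(1 + 3*(-206)) + 36158) = sqrt(3/(1 - 618) + 36158) = sqrt(3/(-617) + 36158) = sqrt(3*(-1/617) + 36158) = sqrt(-3/617 + 36158) = sqrt(22309483/617) = sqrt(13764951011)/617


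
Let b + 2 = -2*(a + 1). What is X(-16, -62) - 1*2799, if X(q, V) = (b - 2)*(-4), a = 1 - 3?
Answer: -2791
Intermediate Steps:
a = -2
b = 0 (b = -2 - 2*(-2 + 1) = -2 - 2*(-1) = -2 + 2 = 0)
X(q, V) = 8 (X(q, V) = (0 - 2)*(-4) = -2*(-4) = 8)
X(-16, -62) - 1*2799 = 8 - 1*2799 = 8 - 2799 = -2791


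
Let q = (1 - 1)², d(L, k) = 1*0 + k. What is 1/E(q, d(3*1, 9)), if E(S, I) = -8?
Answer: -⅛ ≈ -0.12500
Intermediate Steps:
d(L, k) = k (d(L, k) = 0 + k = k)
q = 0 (q = 0² = 0)
1/E(q, d(3*1, 9)) = 1/(-8) = -⅛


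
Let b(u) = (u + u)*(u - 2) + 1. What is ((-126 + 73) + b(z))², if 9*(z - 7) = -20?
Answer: 4251844/6561 ≈ 648.05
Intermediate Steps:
z = 43/9 (z = 7 + (⅑)*(-20) = 7 - 20/9 = 43/9 ≈ 4.7778)
b(u) = 1 + 2*u*(-2 + u) (b(u) = (2*u)*(-2 + u) + 1 = 2*u*(-2 + u) + 1 = 1 + 2*u*(-2 + u))
((-126 + 73) + b(z))² = ((-126 + 73) + (1 - 4*43/9 + 2*(43/9)²))² = (-53 + (1 - 172/9 + 2*(1849/81)))² = (-53 + (1 - 172/9 + 3698/81))² = (-53 + 2231/81)² = (-2062/81)² = 4251844/6561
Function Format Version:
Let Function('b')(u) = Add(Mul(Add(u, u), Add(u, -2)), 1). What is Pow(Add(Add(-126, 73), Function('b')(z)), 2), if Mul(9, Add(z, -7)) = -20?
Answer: Rational(4251844, 6561) ≈ 648.05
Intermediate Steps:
z = Rational(43, 9) (z = Add(7, Mul(Rational(1, 9), -20)) = Add(7, Rational(-20, 9)) = Rational(43, 9) ≈ 4.7778)
Function('b')(u) = Add(1, Mul(2, u, Add(-2, u))) (Function('b')(u) = Add(Mul(Mul(2, u), Add(-2, u)), 1) = Add(Mul(2, u, Add(-2, u)), 1) = Add(1, Mul(2, u, Add(-2, u))))
Pow(Add(Add(-126, 73), Function('b')(z)), 2) = Pow(Add(Add(-126, 73), Add(1, Mul(-4, Rational(43, 9)), Mul(2, Pow(Rational(43, 9), 2)))), 2) = Pow(Add(-53, Add(1, Rational(-172, 9), Mul(2, Rational(1849, 81)))), 2) = Pow(Add(-53, Add(1, Rational(-172, 9), Rational(3698, 81))), 2) = Pow(Add(-53, Rational(2231, 81)), 2) = Pow(Rational(-2062, 81), 2) = Rational(4251844, 6561)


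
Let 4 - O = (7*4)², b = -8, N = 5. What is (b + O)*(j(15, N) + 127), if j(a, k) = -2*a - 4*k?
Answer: -60676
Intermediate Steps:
j(a, k) = -4*k - 2*a
O = -780 (O = 4 - (7*4)² = 4 - 1*28² = 4 - 1*784 = 4 - 784 = -780)
(b + O)*(j(15, N) + 127) = (-8 - 780)*((-4*5 - 2*15) + 127) = -788*((-20 - 30) + 127) = -788*(-50 + 127) = -788*77 = -60676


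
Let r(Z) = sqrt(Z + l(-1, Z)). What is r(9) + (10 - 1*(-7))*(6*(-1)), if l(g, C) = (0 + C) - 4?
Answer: -102 + sqrt(14) ≈ -98.258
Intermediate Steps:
l(g, C) = -4 + C (l(g, C) = C - 4 = -4 + C)
r(Z) = sqrt(-4 + 2*Z) (r(Z) = sqrt(Z + (-4 + Z)) = sqrt(-4 + 2*Z))
r(9) + (10 - 1*(-7))*(6*(-1)) = sqrt(-4 + 2*9) + (10 - 1*(-7))*(6*(-1)) = sqrt(-4 + 18) + (10 + 7)*(-6) = sqrt(14) + 17*(-6) = sqrt(14) - 102 = -102 + sqrt(14)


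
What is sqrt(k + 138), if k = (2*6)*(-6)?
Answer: sqrt(66) ≈ 8.1240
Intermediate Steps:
k = -72 (k = 12*(-6) = -72)
sqrt(k + 138) = sqrt(-72 + 138) = sqrt(66)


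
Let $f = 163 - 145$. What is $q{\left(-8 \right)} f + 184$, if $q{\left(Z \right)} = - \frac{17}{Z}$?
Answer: $\frac{889}{4} \approx 222.25$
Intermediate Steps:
$f = 18$ ($f = 163 - 145 = 18$)
$q{\left(-8 \right)} f + 184 = - \frac{17}{-8} \cdot 18 + 184 = \left(-17\right) \left(- \frac{1}{8}\right) 18 + 184 = \frac{17}{8} \cdot 18 + 184 = \frac{153}{4} + 184 = \frac{889}{4}$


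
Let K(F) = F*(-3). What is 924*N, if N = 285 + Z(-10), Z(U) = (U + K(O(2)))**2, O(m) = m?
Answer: 499884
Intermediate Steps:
K(F) = -3*F
Z(U) = (-6 + U)**2 (Z(U) = (U - 3*2)**2 = (U - 6)**2 = (-6 + U)**2)
N = 541 (N = 285 + (-6 - 10)**2 = 285 + (-16)**2 = 285 + 256 = 541)
924*N = 924*541 = 499884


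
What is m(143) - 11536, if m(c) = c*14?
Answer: -9534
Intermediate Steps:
m(c) = 14*c
m(143) - 11536 = 14*143 - 11536 = 2002 - 11536 = -9534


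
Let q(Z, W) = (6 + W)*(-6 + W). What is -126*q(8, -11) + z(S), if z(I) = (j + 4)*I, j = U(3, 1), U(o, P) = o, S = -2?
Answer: -10724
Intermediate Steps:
q(Z, W) = (-6 + W)*(6 + W)
j = 3
z(I) = 7*I (z(I) = (3 + 4)*I = 7*I)
-126*q(8, -11) + z(S) = -126*(-36 + (-11)²) + 7*(-2) = -126*(-36 + 121) - 14 = -126*85 - 14 = -10710 - 14 = -10724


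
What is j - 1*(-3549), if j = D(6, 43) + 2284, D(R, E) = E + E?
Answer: 5919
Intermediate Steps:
D(R, E) = 2*E
j = 2370 (j = 2*43 + 2284 = 86 + 2284 = 2370)
j - 1*(-3549) = 2370 - 1*(-3549) = 2370 + 3549 = 5919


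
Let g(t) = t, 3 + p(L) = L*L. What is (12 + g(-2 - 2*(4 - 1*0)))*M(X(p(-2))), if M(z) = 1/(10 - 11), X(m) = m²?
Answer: -2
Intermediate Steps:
p(L) = -3 + L² (p(L) = -3 + L*L = -3 + L²)
M(z) = -1 (M(z) = 1/(-1) = -1)
(12 + g(-2 - 2*(4 - 1*0)))*M(X(p(-2))) = (12 + (-2 - 2*(4 - 1*0)))*(-1) = (12 + (-2 - 2*(4 + 0)))*(-1) = (12 + (-2 - 2*4))*(-1) = (12 + (-2 - 8))*(-1) = (12 - 10)*(-1) = 2*(-1) = -2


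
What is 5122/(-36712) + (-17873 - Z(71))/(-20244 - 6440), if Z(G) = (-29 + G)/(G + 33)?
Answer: 259746477/489811504 ≈ 0.53030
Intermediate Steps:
Z(G) = (-29 + G)/(33 + G)
5122/(-36712) + (-17873 - Z(71))/(-20244 - 6440) = 5122/(-36712) + (-17873 - (-29 + 71)/(33 + 71))/(-20244 - 6440) = 5122*(-1/36712) + (-17873 - 42/104)/(-26684) = -197/1412 + (-17873 - 42/104)*(-1/26684) = -197/1412 + (-17873 - 1*21/52)*(-1/26684) = -197/1412 + (-17873 - 21/52)*(-1/26684) = -197/1412 - 929417/52*(-1/26684) = -197/1412 + 929417/1387568 = 259746477/489811504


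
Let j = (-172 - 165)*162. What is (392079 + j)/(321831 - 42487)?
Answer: 337485/279344 ≈ 1.2081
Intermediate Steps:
j = -54594 (j = -337*162 = -54594)
(392079 + j)/(321831 - 42487) = (392079 - 54594)/(321831 - 42487) = 337485/279344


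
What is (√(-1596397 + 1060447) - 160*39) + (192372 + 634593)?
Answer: 820725 + 15*I*√2382 ≈ 8.2073e+5 + 732.09*I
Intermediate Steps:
(√(-1596397 + 1060447) - 160*39) + (192372 + 634593) = (√(-535950) - 6240) + 826965 = (15*I*√2382 - 6240) + 826965 = (-6240 + 15*I*√2382) + 826965 = 820725 + 15*I*√2382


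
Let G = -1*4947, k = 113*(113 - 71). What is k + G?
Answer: -201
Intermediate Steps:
k = 4746 (k = 113*42 = 4746)
G = -4947
k + G = 4746 - 4947 = -201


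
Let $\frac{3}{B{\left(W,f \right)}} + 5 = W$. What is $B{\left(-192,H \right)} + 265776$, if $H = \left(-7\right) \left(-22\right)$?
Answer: $\frac{52357869}{197} \approx 2.6578 \cdot 10^{5}$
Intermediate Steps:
$H = 154$
$B{\left(W,f \right)} = \frac{3}{-5 + W}$
$B{\left(-192,H \right)} + 265776 = \frac{3}{-5 - 192} + 265776 = \frac{3}{-197} + 265776 = 3 \left(- \frac{1}{197}\right) + 265776 = - \frac{3}{197} + 265776 = \frac{52357869}{197}$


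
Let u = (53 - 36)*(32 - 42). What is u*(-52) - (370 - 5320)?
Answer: 13790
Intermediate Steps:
u = -170 (u = 17*(-10) = -170)
u*(-52) - (370 - 5320) = -170*(-52) - (370 - 5320) = 8840 - 1*(-4950) = 8840 + 4950 = 13790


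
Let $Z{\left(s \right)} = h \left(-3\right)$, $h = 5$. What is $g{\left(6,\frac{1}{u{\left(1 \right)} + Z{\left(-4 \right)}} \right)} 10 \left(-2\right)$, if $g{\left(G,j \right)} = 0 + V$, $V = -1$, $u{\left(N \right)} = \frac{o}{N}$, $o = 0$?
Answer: $20$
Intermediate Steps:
$u{\left(N \right)} = 0$ ($u{\left(N \right)} = \frac{0}{N} = 0$)
$Z{\left(s \right)} = -15$ ($Z{\left(s \right)} = 5 \left(-3\right) = -15$)
$g{\left(G,j \right)} = -1$ ($g{\left(G,j \right)} = 0 - 1 = -1$)
$g{\left(6,\frac{1}{u{\left(1 \right)} + Z{\left(-4 \right)}} \right)} 10 \left(-2\right) = \left(-1\right) 10 \left(-2\right) = \left(-10\right) \left(-2\right) = 20$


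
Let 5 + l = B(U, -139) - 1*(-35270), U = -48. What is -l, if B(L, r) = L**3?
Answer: 75327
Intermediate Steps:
l = -75327 (l = -5 + ((-48)**3 - 1*(-35270)) = -5 + (-110592 + 35270) = -5 - 75322 = -75327)
-l = -1*(-75327) = 75327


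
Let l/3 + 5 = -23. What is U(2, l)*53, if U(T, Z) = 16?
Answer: 848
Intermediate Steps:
l = -84 (l = -15 + 3*(-23) = -15 - 69 = -84)
U(2, l)*53 = 16*53 = 848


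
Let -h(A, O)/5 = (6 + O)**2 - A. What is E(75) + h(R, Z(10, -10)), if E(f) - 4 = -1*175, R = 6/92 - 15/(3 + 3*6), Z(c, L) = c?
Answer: -468267/322 ≈ -1454.2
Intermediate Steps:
R = -209/322 (R = 6*(1/92) - 15/(3 + 18) = 3/46 - 15/21 = 3/46 - 15*1/21 = 3/46 - 5/7 = -209/322 ≈ -0.64907)
h(A, O) = -5*(6 + O)**2 + 5*A (h(A, O) = -5*((6 + O)**2 - A) = -5*(6 + O)**2 + 5*A)
E(f) = -171 (E(f) = 4 - 1*175 = 4 - 175 = -171)
E(75) + h(R, Z(10, -10)) = -171 + (-5*(6 + 10)**2 + 5*(-209/322)) = -171 + (-5*16**2 - 1045/322) = -171 + (-5*256 - 1045/322) = -171 + (-1280 - 1045/322) = -171 - 413205/322 = -468267/322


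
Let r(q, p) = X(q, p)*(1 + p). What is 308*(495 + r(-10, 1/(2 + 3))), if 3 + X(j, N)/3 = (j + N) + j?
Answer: 3179484/25 ≈ 1.2718e+5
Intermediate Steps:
X(j, N) = -9 + 3*N + 6*j (X(j, N) = -9 + 3*((j + N) + j) = -9 + 3*((N + j) + j) = -9 + 3*(N + 2*j) = -9 + (3*N + 6*j) = -9 + 3*N + 6*j)
r(q, p) = (1 + p)*(-9 + 3*p + 6*q) (r(q, p) = (-9 + 3*p + 6*q)*(1 + p) = (1 + p)*(-9 + 3*p + 6*q))
308*(495 + r(-10, 1/(2 + 3))) = 308*(495 + 3*(1 + 1/(2 + 3))*(-3 + 1/(2 + 3) + 2*(-10))) = 308*(495 + 3*(1 + 1/5)*(-3 + 1/5 - 20)) = 308*(495 + 3*(6/5)*(-114/5)) = 308*(495 - 2052/25) = 308*(10323/25) = 3179484/25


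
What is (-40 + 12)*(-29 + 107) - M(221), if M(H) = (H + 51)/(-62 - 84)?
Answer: -159296/73 ≈ -2182.1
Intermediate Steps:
M(H) = -51/146 - H/146 (M(H) = (51 + H)/(-146) = (51 + H)*(-1/146) = -51/146 - H/146)
(-40 + 12)*(-29 + 107) - M(221) = (-40 + 12)*(-29 + 107) - (-51/146 - 1/146*221) = -28*78 - (-51/146 - 221/146) = -2184 - 1*(-136/73) = -2184 + 136/73 = -159296/73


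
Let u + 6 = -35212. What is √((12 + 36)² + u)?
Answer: I*√32914 ≈ 181.42*I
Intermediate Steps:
u = -35218 (u = -6 - 35212 = -35218)
√((12 + 36)² + u) = √((12 + 36)² - 35218) = √(48² - 35218) = √(2304 - 35218) = √(-32914) = I*√32914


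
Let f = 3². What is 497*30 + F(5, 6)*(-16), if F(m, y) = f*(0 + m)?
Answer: 14190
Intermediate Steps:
f = 9
F(m, y) = 9*m (F(m, y) = 9*(0 + m) = 9*m)
497*30 + F(5, 6)*(-16) = 497*30 + (9*5)*(-16) = 14910 + 45*(-16) = 14910 - 720 = 14190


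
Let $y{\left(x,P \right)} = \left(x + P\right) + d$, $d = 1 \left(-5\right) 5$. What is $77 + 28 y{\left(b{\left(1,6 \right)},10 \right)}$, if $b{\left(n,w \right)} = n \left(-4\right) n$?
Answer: $-455$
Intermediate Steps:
$b{\left(n,w \right)} = - 4 n^{2}$ ($b{\left(n,w \right)} = - 4 n n = - 4 n^{2}$)
$d = -25$ ($d = \left(-5\right) 5 = -25$)
$y{\left(x,P \right)} = -25 + P + x$ ($y{\left(x,P \right)} = \left(x + P\right) - 25 = \left(P + x\right) - 25 = -25 + P + x$)
$77 + 28 y{\left(b{\left(1,6 \right)},10 \right)} = 77 + 28 \left(-25 + 10 - 4 \cdot 1^{2}\right) = 77 + 28 \left(-25 + 10 - 4\right) = 77 + 28 \left(-19\right) = 77 - 532 = -455$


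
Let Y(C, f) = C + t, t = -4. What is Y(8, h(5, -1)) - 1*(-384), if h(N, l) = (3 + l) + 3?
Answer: 388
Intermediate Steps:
h(N, l) = 6 + l
Y(C, f) = -4 + C (Y(C, f) = C - 4 = -4 + C)
Y(8, h(5, -1)) - 1*(-384) = (-4 + 8) - 1*(-384) = 4 + 384 = 388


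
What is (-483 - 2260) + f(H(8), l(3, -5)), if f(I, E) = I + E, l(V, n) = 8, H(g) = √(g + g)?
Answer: -2731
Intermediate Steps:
H(g) = √2*√g (H(g) = √(2*g) = √2*√g)
f(I, E) = E + I
(-483 - 2260) + f(H(8), l(3, -5)) = (-483 - 2260) + (8 + √2*√8) = -2743 + (8 + √2*(2*√2)) = -2743 + (8 + 4) = -2743 + 12 = -2731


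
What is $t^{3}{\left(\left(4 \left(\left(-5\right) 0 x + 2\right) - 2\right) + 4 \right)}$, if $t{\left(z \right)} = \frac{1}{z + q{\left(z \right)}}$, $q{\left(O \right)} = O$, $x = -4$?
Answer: $\frac{1}{8000} \approx 0.000125$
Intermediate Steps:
$t{\left(z \right)} = \frac{1}{2 z}$ ($t{\left(z \right)} = \frac{1}{z + z} = \frac{1}{2 z}$)
$t^{3}{\left(\left(4 \left(\left(-5\right) 0 x + 2\right) - 2\right) + 4 \right)} = \left(\frac{1}{2 \left(\left(4 \left(\left(-5\right) 0 \left(-4\right) + 2\right) - 2\right) + 4\right)}\right)^{3} = \left(\frac{1}{2 \left(\left(4 \left(0 \left(-4\right) + 2\right) - 2\right) + 4\right)}\right)^{3} = \left(\frac{1}{2 \left(\left(4 \left(0 + 2\right) - 2\right) + 4\right)}\right)^{3} = \left(\frac{1}{2 \left(\left(4 \cdot 2 - 2\right) + 4\right)}\right)^{3} = \left(\frac{1}{2 \left(\left(8 - 2\right) + 4\right)}\right)^{3} = \left(\frac{1}{2 \left(6 + 4\right)}\right)^{3} = \left(\frac{1}{2 \cdot 10}\right)^{3} = \left(\frac{1}{2} \cdot \frac{1}{10}\right)^{3} = \left(\frac{1}{20}\right)^{3} = \frac{1}{8000}$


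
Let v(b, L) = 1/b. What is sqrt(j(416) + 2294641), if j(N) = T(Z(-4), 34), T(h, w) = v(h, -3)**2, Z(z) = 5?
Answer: sqrt(57366026)/5 ≈ 1514.8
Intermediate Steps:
T(h, w) = h**(-2) (T(h, w) = (1/h)**2 = h**(-2))
j(N) = 1/25 (j(N) = 5**(-2) = 1/25)
sqrt(j(416) + 2294641) = sqrt(1/25 + 2294641) = sqrt(57366026/25) = sqrt(57366026)/5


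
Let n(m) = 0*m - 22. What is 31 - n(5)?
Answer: 53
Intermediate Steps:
n(m) = -22 (n(m) = 0 - 22 = -22)
31 - n(5) = 31 - 1*(-22) = 31 + 22 = 53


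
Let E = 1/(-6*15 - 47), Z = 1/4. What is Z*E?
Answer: -1/548 ≈ -0.0018248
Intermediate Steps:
Z = ¼ (Z = 1*(¼) = ¼ ≈ 0.25000)
E = -1/137 (E = 1/(-90 - 47) = 1/(-137) = -1/137 ≈ -0.0072993)
Z*E = (¼)*(-1/137) = -1/548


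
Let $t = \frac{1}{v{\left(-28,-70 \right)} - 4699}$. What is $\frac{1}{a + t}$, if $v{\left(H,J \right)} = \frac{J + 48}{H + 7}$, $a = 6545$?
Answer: $\frac{98657}{645710044} \approx 0.00015279$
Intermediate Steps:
$v{\left(H,J \right)} = \frac{48 + J}{7 + H}$
$t = - \frac{21}{98657}$ ($t = \frac{1}{\frac{48 - 70}{7 - 28} - 4699} = \frac{1}{\frac{1}{-21} \left(-22\right) - 4699} = \frac{1}{\left(- \frac{1}{21}\right) \left(-22\right) - 4699} = \frac{1}{\frac{22}{21} - 4699} = \frac{1}{- \frac{98657}{21}} = - \frac{21}{98657} \approx -0.00021286$)
$\frac{1}{a + t} = \frac{1}{6545 - \frac{21}{98657}} = \frac{1}{\frac{645710044}{98657}} = \frac{98657}{645710044}$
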